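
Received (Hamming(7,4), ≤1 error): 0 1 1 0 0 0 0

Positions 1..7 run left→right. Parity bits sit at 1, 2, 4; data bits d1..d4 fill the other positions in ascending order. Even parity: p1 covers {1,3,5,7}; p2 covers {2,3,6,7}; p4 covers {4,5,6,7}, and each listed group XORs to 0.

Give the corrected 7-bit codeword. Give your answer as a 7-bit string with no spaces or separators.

1110000

s1 (pos 1,3,5,7): 0⊕1⊕0⊕0 = 1
s2 (pos 2,3,6,7): 1⊕1⊕0⊕0 = 0
s4 (pos 4,5,6,7): 0⊕0⊕0⊕0 = 0
Syndrome s4…s1 = 001 → error at position 1.
Flip position 1: 0110000 → 1110000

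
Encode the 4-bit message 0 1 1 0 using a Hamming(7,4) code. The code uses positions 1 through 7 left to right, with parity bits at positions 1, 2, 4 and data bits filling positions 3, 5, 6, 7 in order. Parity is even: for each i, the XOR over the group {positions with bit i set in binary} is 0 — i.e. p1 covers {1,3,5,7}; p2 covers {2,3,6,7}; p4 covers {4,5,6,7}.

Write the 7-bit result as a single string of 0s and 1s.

1100110

Place data at non-parity positions: p1 p2 0 p4 1 1 0
p1 (pos 1,3,5,7): XOR of data positions = 0⊕1⊕0 = 1
p2 (pos 2,3,6,7): XOR of data positions = 0⊕1⊕0 = 1
p4 (pos 4,5,6,7): XOR of data positions = 1⊕1⊕0 = 0
Codeword: 1100110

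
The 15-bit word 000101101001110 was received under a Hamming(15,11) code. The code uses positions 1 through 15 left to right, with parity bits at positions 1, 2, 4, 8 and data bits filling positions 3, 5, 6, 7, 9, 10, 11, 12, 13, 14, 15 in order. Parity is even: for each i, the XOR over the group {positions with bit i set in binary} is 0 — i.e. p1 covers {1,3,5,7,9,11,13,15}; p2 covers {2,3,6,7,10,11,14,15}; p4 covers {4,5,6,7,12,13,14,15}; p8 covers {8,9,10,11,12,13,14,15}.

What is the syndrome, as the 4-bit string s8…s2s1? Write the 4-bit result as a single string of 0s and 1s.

s1 (pos 1,3,5,7,9,11,13,15): 0⊕0⊕0⊕1⊕1⊕0⊕1⊕0 = 1
s2 (pos 2,3,6,7,10,11,14,15): 0⊕0⊕1⊕1⊕0⊕0⊕1⊕0 = 1
s4 (pos 4,5,6,7,12,13,14,15): 1⊕0⊕1⊕1⊕1⊕1⊕1⊕0 = 0
s8 (pos 8,9,10,11,12,13,14,15): 0⊕1⊕0⊕0⊕1⊕1⊕1⊕0 = 0
Syndrome s8…s1 = 0011 → error at position 3.

0011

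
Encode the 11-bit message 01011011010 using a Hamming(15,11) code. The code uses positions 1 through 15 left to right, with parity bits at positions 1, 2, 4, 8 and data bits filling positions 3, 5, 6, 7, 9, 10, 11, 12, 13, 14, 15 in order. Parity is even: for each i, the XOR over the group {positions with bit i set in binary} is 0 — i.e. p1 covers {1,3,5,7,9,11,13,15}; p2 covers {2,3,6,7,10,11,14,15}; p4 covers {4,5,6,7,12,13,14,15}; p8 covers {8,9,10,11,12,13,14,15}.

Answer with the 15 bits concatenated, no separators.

010010101011010

Place data at non-parity positions: p1 p2 0 p4 1 0 1 p8 1 0 1 1 0 1 0
p1 (pos 1,3,5,7,9,11,13,15): XOR of data positions = 0⊕1⊕1⊕1⊕1⊕0⊕0 = 0
p2 (pos 2,3,6,7,10,11,14,15): XOR of data positions = 0⊕0⊕1⊕0⊕1⊕1⊕0 = 1
p4 (pos 4,5,6,7,12,13,14,15): XOR of data positions = 1⊕0⊕1⊕1⊕0⊕1⊕0 = 0
p8 (pos 8,9,10,11,12,13,14,15): XOR of data positions = 1⊕0⊕1⊕1⊕0⊕1⊕0 = 0
Codeword: 010010101011010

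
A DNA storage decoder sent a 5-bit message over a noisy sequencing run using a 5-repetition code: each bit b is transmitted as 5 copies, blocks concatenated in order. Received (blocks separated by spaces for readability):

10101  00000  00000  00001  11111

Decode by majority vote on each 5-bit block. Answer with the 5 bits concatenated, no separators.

Block 1 (10101): 3 ones → 1
Block 2 (00000): 0 ones → 0
Block 3 (00000): 0 ones → 0
Block 4 (00001): 1 one → 0
Block 5 (11111): 5 ones → 1

10001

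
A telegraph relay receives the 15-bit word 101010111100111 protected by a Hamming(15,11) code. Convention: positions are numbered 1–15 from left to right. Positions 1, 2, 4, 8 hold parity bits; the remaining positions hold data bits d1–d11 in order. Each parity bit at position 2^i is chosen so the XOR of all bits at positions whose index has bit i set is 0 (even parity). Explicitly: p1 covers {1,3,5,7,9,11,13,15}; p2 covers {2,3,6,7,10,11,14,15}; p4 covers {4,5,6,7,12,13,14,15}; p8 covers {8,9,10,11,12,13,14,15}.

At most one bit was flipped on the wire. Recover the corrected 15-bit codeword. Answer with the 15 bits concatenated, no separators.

101010011100111

s1 (pos 1,3,5,7,9,11,13,15): 1⊕1⊕1⊕1⊕1⊕0⊕1⊕1 = 1
s2 (pos 2,3,6,7,10,11,14,15): 0⊕1⊕0⊕1⊕1⊕0⊕1⊕1 = 1
s4 (pos 4,5,6,7,12,13,14,15): 0⊕1⊕0⊕1⊕0⊕1⊕1⊕1 = 1
s8 (pos 8,9,10,11,12,13,14,15): 1⊕1⊕1⊕0⊕0⊕1⊕1⊕1 = 0
Syndrome s8…s1 = 0111 → error at position 7.
Flip position 7: 101010111100111 → 101010011100111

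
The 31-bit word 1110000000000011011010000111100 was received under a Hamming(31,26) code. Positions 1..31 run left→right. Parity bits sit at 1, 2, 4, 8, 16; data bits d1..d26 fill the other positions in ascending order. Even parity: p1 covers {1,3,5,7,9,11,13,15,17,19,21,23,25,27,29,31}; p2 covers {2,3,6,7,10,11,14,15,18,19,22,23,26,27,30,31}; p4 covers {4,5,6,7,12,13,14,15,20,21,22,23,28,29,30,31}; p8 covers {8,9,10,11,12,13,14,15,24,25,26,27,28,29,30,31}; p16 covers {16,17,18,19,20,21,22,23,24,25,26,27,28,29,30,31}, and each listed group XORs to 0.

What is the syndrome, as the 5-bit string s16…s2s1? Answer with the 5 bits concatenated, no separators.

s1 (pos 1,3,5,7,9,11,13,15,17,19,21,23,25,27,29,31): 1⊕1⊕0⊕0⊕0⊕0⊕0⊕1⊕0⊕1⊕1⊕0⊕0⊕1⊕1⊕0 = 1
s2 (pos 2,3,6,7,10,11,14,15,18,19,22,23,26,27,30,31): 1⊕1⊕0⊕0⊕0⊕0⊕0⊕1⊕1⊕1⊕0⊕0⊕1⊕1⊕0⊕0 = 1
s4 (pos 4,5,6,7,12,13,14,15,20,21,22,23,28,29,30,31): 0⊕0⊕0⊕0⊕0⊕0⊕0⊕1⊕0⊕1⊕0⊕0⊕1⊕1⊕0⊕0 = 0
s8 (pos 8,9,10,11,12,13,14,15,24,25,26,27,28,29,30,31): 0⊕0⊕0⊕0⊕0⊕0⊕0⊕1⊕0⊕0⊕1⊕1⊕1⊕1⊕0⊕0 = 1
s16 (pos 16,17,18,19,20,21,22,23,24,25,26,27,28,29,30,31): 1⊕0⊕1⊕1⊕0⊕1⊕0⊕0⊕0⊕0⊕1⊕1⊕1⊕1⊕0⊕0 = 0
Syndrome s16…s1 = 01011 → error at position 11.

01011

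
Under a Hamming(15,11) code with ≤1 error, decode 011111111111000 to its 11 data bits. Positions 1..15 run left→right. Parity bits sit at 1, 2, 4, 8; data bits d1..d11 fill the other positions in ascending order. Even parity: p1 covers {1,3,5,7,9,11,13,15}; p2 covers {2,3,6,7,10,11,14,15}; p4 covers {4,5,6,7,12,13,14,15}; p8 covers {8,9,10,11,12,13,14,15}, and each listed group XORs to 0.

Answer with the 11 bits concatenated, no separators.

11111111100

s1 (pos 1,3,5,7,9,11,13,15): 0⊕1⊕1⊕1⊕1⊕1⊕0⊕0 = 1
s2 (pos 2,3,6,7,10,11,14,15): 1⊕1⊕1⊕1⊕1⊕1⊕0⊕0 = 0
s4 (pos 4,5,6,7,12,13,14,15): 1⊕1⊕1⊕1⊕1⊕0⊕0⊕0 = 1
s8 (pos 8,9,10,11,12,13,14,15): 1⊕1⊕1⊕1⊕1⊕0⊕0⊕0 = 1
Syndrome s8…s1 = 1101 → error at position 13.
Flip position 13: 011111111111000 → 011111111111100
Read data bits from positions 3,5,6,7,9,10,11,12,13,14,15: 11111111100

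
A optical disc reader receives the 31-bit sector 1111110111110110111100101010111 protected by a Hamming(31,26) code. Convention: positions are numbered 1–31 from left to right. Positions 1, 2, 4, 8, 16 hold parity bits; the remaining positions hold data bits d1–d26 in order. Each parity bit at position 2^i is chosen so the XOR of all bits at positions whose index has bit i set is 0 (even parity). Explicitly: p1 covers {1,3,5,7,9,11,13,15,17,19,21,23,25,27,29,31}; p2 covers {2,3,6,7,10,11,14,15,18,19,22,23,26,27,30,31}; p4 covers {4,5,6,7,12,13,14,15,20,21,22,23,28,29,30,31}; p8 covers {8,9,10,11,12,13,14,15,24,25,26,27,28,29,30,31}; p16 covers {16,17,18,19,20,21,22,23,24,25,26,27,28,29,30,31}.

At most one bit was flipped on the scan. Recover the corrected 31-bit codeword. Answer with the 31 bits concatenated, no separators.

s1 (pos 1,3,5,7,9,11,13,15,17,19,21,23,25,27,29,31): 1⊕1⊕1⊕0⊕1⊕1⊕0⊕1⊕1⊕1⊕0⊕1⊕1⊕1⊕1⊕1 = 1
s2 (pos 2,3,6,7,10,11,14,15,18,19,22,23,26,27,30,31): 1⊕1⊕1⊕0⊕1⊕1⊕1⊕1⊕1⊕1⊕0⊕1⊕0⊕1⊕1⊕1 = 1
s4 (pos 4,5,6,7,12,13,14,15,20,21,22,23,28,29,30,31): 1⊕1⊕1⊕0⊕1⊕0⊕1⊕1⊕1⊕0⊕0⊕1⊕0⊕1⊕1⊕1 = 1
s8 (pos 8,9,10,11,12,13,14,15,24,25,26,27,28,29,30,31): 1⊕1⊕1⊕1⊕1⊕0⊕1⊕1⊕0⊕1⊕0⊕1⊕0⊕1⊕1⊕1 = 0
s16 (pos 16,17,18,19,20,21,22,23,24,25,26,27,28,29,30,31): 0⊕1⊕1⊕1⊕1⊕0⊕0⊕1⊕0⊕1⊕0⊕1⊕0⊕1⊕1⊕1 = 0
Syndrome s16…s1 = 00111 → error at position 7.
Flip position 7: 1111110111110110111100101010111 → 1111111111110110111100101010111

1111111111110110111100101010111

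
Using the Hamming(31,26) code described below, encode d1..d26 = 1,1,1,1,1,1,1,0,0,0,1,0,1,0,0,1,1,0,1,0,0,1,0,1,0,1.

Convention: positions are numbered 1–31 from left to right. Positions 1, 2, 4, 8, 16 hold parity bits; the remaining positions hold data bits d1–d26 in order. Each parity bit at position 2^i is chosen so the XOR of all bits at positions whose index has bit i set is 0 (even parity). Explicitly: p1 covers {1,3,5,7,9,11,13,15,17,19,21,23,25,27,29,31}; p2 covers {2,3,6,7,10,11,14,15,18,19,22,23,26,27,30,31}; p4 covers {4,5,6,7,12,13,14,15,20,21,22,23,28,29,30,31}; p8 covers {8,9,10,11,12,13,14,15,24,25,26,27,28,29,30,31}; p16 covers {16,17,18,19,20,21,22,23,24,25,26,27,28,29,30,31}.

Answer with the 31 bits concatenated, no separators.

0010111011100011010011010010101

Place data at non-parity positions: p1 p2 1 p4 1 1 1 p8 1 1 1 0 0 0 1 p16 0 1 0 0 1 1 0 1 0 0 1 0 1 0 1
p1 (pos 1,3,5,7,9,11,13,15,17,19,21,23,25,27,29,31): XOR of data positions = 1⊕1⊕1⊕1⊕1⊕0⊕1⊕0⊕0⊕1⊕0⊕0⊕1⊕1⊕1 = 0
p2 (pos 2,3,6,7,10,11,14,15,18,19,22,23,26,27,30,31): XOR of data positions = 1⊕1⊕1⊕1⊕1⊕0⊕1⊕1⊕0⊕1⊕0⊕0⊕1⊕0⊕1 = 0
p4 (pos 4,5,6,7,12,13,14,15,20,21,22,23,28,29,30,31): XOR of data positions = 1⊕1⊕1⊕0⊕0⊕0⊕1⊕0⊕1⊕1⊕0⊕0⊕1⊕0⊕1 = 0
p8 (pos 8,9,10,11,12,13,14,15,24,25,26,27,28,29,30,31): XOR of data positions = 1⊕1⊕1⊕0⊕0⊕0⊕1⊕1⊕0⊕0⊕1⊕0⊕1⊕0⊕1 = 0
p16 (pos 16,17,18,19,20,21,22,23,24,25,26,27,28,29,30,31): XOR of data positions = 0⊕1⊕0⊕0⊕1⊕1⊕0⊕1⊕0⊕0⊕1⊕0⊕1⊕0⊕1 = 1
Codeword: 0010111011100011010011010010101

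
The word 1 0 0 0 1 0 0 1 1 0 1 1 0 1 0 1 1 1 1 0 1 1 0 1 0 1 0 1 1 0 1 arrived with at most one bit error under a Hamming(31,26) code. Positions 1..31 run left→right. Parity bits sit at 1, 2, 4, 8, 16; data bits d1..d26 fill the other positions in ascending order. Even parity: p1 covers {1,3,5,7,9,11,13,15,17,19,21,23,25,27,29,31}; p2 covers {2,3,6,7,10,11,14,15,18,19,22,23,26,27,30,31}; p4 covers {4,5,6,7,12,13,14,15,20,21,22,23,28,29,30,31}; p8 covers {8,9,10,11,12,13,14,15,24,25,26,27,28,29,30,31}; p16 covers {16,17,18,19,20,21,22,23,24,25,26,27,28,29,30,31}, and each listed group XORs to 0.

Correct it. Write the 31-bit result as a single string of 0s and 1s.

s1 (pos 1,3,5,7,9,11,13,15,17,19,21,23,25,27,29,31): 1⊕0⊕1⊕0⊕1⊕1⊕0⊕0⊕1⊕1⊕1⊕0⊕0⊕0⊕1⊕1 = 1
s2 (pos 2,3,6,7,10,11,14,15,18,19,22,23,26,27,30,31): 0⊕0⊕0⊕0⊕0⊕1⊕1⊕0⊕1⊕1⊕1⊕0⊕1⊕0⊕0⊕1 = 1
s4 (pos 4,5,6,7,12,13,14,15,20,21,22,23,28,29,30,31): 0⊕1⊕0⊕0⊕1⊕0⊕1⊕0⊕0⊕1⊕1⊕0⊕1⊕1⊕0⊕1 = 0
s8 (pos 8,9,10,11,12,13,14,15,24,25,26,27,28,29,30,31): 1⊕1⊕0⊕1⊕1⊕0⊕1⊕0⊕1⊕0⊕1⊕0⊕1⊕1⊕0⊕1 = 0
s16 (pos 16,17,18,19,20,21,22,23,24,25,26,27,28,29,30,31): 1⊕1⊕1⊕1⊕0⊕1⊕1⊕0⊕1⊕0⊕1⊕0⊕1⊕1⊕0⊕1 = 1
Syndrome s16…s1 = 10011 → error at position 19.
Flip position 19: 1000100110110101111011010101101 → 1000100110110101110011010101101

1000100110110101110011010101101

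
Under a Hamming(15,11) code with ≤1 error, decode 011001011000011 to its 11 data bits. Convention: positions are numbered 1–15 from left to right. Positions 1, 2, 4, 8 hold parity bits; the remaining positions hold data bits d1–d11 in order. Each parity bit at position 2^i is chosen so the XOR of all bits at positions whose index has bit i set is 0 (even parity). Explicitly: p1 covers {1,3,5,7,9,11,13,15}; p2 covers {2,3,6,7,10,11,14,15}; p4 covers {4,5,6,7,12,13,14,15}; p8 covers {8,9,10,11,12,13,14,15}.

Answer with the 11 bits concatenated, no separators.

s1 (pos 1,3,5,7,9,11,13,15): 0⊕1⊕0⊕0⊕1⊕0⊕0⊕1 = 1
s2 (pos 2,3,6,7,10,11,14,15): 1⊕1⊕1⊕0⊕0⊕0⊕1⊕1 = 1
s4 (pos 4,5,6,7,12,13,14,15): 0⊕0⊕1⊕0⊕0⊕0⊕1⊕1 = 1
s8 (pos 8,9,10,11,12,13,14,15): 1⊕1⊕0⊕0⊕0⊕0⊕1⊕1 = 0
Syndrome s8…s1 = 0111 → error at position 7.
Flip position 7: 011001011000011 → 011001111000011
Read data bits from positions 3,5,6,7,9,10,11,12,13,14,15: 10111000011

10111000011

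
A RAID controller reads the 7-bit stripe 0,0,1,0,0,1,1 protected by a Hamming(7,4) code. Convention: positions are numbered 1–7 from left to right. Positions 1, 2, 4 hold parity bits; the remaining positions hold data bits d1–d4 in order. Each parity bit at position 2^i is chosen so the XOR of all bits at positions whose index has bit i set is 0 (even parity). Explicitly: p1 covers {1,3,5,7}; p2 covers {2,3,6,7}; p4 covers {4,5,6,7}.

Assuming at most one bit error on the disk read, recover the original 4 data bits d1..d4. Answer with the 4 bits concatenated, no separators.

1011

s1 (pos 1,3,5,7): 0⊕1⊕0⊕1 = 0
s2 (pos 2,3,6,7): 0⊕1⊕1⊕1 = 1
s4 (pos 4,5,6,7): 0⊕0⊕1⊕1 = 0
Syndrome s4…s1 = 010 → error at position 2.
Flip position 2: 0010011 → 0110011
Read data bits from positions 3,5,6,7: 1011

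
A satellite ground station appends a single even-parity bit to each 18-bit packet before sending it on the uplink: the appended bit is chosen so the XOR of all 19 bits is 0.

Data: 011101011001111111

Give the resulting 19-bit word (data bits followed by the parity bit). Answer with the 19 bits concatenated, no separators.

0111010110011111111

XOR of the 18 data bits: 0⊕1⊕1⊕1⊕0⊕1⊕0⊕1⊕1⊕0⊕0⊕1⊕1⊕1⊕1⊕1⊕1⊕1 = 1
Parity bit = 1 (so all 19 bits XOR to 0).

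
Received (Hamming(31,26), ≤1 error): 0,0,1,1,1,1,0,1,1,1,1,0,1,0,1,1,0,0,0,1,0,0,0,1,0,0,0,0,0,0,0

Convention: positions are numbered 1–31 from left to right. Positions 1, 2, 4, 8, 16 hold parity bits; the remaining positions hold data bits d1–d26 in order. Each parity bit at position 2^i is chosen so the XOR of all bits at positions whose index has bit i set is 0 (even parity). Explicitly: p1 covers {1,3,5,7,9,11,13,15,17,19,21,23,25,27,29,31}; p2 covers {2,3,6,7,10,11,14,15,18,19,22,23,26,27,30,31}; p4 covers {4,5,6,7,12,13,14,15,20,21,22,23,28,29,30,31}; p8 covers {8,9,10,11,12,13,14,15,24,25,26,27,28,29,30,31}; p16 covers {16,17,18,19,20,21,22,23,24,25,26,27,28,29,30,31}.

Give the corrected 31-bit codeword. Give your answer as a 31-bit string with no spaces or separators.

s1 (pos 1,3,5,7,9,11,13,15,17,19,21,23,25,27,29,31): 0⊕1⊕1⊕0⊕1⊕1⊕1⊕1⊕0⊕0⊕0⊕0⊕0⊕0⊕0⊕0 = 0
s2 (pos 2,3,6,7,10,11,14,15,18,19,22,23,26,27,30,31): 0⊕1⊕1⊕0⊕1⊕1⊕0⊕1⊕0⊕0⊕0⊕0⊕0⊕0⊕0⊕0 = 1
s4 (pos 4,5,6,7,12,13,14,15,20,21,22,23,28,29,30,31): 1⊕1⊕1⊕0⊕0⊕1⊕0⊕1⊕1⊕0⊕0⊕0⊕0⊕0⊕0⊕0 = 0
s8 (pos 8,9,10,11,12,13,14,15,24,25,26,27,28,29,30,31): 1⊕1⊕1⊕1⊕0⊕1⊕0⊕1⊕1⊕0⊕0⊕0⊕0⊕0⊕0⊕0 = 1
s16 (pos 16,17,18,19,20,21,22,23,24,25,26,27,28,29,30,31): 1⊕0⊕0⊕0⊕1⊕0⊕0⊕0⊕1⊕0⊕0⊕0⊕0⊕0⊕0⊕0 = 1
Syndrome s16…s1 = 11010 → error at position 26.
Flip position 26: 0011110111101011000100010000000 → 0011110111101011000100010100000

0011110111101011000100010100000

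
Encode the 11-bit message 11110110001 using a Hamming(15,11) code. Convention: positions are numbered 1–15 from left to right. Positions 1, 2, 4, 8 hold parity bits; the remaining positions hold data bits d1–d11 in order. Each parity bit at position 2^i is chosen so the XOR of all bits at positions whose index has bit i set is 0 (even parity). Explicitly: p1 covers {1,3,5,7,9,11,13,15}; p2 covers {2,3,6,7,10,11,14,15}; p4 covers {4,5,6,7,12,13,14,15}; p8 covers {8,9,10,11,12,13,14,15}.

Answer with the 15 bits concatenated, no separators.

101011110110001

Place data at non-parity positions: p1 p2 1 p4 1 1 1 p8 0 1 1 0 0 0 1
p1 (pos 1,3,5,7,9,11,13,15): XOR of data positions = 1⊕1⊕1⊕0⊕1⊕0⊕1 = 1
p2 (pos 2,3,6,7,10,11,14,15): XOR of data positions = 1⊕1⊕1⊕1⊕1⊕0⊕1 = 0
p4 (pos 4,5,6,7,12,13,14,15): XOR of data positions = 1⊕1⊕1⊕0⊕0⊕0⊕1 = 0
p8 (pos 8,9,10,11,12,13,14,15): XOR of data positions = 0⊕1⊕1⊕0⊕0⊕0⊕1 = 1
Codeword: 101011110110001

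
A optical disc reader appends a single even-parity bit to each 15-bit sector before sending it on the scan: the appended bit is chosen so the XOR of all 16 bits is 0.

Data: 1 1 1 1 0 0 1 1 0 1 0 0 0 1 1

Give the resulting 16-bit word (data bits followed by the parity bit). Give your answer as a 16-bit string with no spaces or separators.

1111001101000111

XOR of the 15 data bits: 1⊕1⊕1⊕1⊕0⊕0⊕1⊕1⊕0⊕1⊕0⊕0⊕0⊕1⊕1 = 1
Parity bit = 1 (so all 16 bits XOR to 0).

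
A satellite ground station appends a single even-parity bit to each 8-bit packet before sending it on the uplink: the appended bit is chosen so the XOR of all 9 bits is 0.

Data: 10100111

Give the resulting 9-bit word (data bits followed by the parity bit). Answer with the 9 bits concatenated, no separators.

101001111

XOR of the 8 data bits: 1⊕0⊕1⊕0⊕0⊕1⊕1⊕1 = 1
Parity bit = 1 (so all 9 bits XOR to 0).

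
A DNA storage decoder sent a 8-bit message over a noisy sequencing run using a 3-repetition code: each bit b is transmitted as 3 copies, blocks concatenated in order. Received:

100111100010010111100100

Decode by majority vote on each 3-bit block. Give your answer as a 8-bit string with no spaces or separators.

01000100

Block 1 (100): 1 one → 0
Block 2 (111): 3 ones → 1
Block 3 (100): 1 one → 0
Block 4 (010): 1 one → 0
Block 5 (010): 1 one → 0
Block 6 (111): 3 ones → 1
Block 7 (100): 1 one → 0
Block 8 (100): 1 one → 0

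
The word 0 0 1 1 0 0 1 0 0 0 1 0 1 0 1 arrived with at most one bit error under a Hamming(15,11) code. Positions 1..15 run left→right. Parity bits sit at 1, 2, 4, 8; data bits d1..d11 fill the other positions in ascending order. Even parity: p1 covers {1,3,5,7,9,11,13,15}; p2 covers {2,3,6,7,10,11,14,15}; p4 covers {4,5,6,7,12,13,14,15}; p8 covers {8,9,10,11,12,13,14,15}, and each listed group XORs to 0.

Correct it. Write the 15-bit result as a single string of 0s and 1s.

001100101010101

s1 (pos 1,3,5,7,9,11,13,15): 0⊕1⊕0⊕1⊕0⊕1⊕1⊕1 = 1
s2 (pos 2,3,6,7,10,11,14,15): 0⊕1⊕0⊕1⊕0⊕1⊕0⊕1 = 0
s4 (pos 4,5,6,7,12,13,14,15): 1⊕0⊕0⊕1⊕0⊕1⊕0⊕1 = 0
s8 (pos 8,9,10,11,12,13,14,15): 0⊕0⊕0⊕1⊕0⊕1⊕0⊕1 = 1
Syndrome s8…s1 = 1001 → error at position 9.
Flip position 9: 001100100010101 → 001100101010101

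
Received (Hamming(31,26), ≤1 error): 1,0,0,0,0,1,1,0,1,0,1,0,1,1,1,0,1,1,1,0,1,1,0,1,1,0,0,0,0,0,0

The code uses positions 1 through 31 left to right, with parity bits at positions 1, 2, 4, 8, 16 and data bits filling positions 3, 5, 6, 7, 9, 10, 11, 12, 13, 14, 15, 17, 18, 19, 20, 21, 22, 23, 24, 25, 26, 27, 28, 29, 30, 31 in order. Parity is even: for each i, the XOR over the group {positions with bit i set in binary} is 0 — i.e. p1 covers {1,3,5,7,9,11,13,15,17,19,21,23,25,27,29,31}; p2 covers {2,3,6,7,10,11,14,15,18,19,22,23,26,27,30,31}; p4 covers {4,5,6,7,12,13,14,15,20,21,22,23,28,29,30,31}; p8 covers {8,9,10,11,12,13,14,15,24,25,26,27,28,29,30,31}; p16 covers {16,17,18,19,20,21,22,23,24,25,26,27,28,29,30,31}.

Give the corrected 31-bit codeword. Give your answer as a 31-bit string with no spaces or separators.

1000011010101110111011011001000

s1 (pos 1,3,5,7,9,11,13,15,17,19,21,23,25,27,29,31): 1⊕0⊕0⊕1⊕1⊕1⊕1⊕1⊕1⊕1⊕1⊕0⊕1⊕0⊕0⊕0 = 0
s2 (pos 2,3,6,7,10,11,14,15,18,19,22,23,26,27,30,31): 0⊕0⊕1⊕1⊕0⊕1⊕1⊕1⊕1⊕1⊕1⊕0⊕0⊕0⊕0⊕0 = 0
s4 (pos 4,5,6,7,12,13,14,15,20,21,22,23,28,29,30,31): 0⊕0⊕1⊕1⊕0⊕1⊕1⊕1⊕0⊕1⊕1⊕0⊕0⊕0⊕0⊕0 = 1
s8 (pos 8,9,10,11,12,13,14,15,24,25,26,27,28,29,30,31): 0⊕1⊕0⊕1⊕0⊕1⊕1⊕1⊕1⊕1⊕0⊕0⊕0⊕0⊕0⊕0 = 1
s16 (pos 16,17,18,19,20,21,22,23,24,25,26,27,28,29,30,31): 0⊕1⊕1⊕1⊕0⊕1⊕1⊕0⊕1⊕1⊕0⊕0⊕0⊕0⊕0⊕0 = 1
Syndrome s16…s1 = 11100 → error at position 28.
Flip position 28: 1000011010101110111011011000000 → 1000011010101110111011011001000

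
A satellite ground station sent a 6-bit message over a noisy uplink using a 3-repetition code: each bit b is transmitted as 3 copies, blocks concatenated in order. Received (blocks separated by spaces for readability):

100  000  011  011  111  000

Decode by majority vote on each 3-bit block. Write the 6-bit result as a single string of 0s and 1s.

Block 1 (100): 1 one → 0
Block 2 (000): 0 ones → 0
Block 3 (011): 2 ones → 1
Block 4 (011): 2 ones → 1
Block 5 (111): 3 ones → 1
Block 6 (000): 0 ones → 0

001110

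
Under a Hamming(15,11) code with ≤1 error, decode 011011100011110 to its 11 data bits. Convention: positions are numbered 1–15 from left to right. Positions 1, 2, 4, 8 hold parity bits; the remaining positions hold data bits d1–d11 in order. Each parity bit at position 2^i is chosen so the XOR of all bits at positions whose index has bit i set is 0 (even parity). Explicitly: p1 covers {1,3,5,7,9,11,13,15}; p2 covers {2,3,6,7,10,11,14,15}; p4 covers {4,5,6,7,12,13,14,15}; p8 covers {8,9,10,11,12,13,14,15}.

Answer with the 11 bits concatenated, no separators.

11110011110

s1 (pos 1,3,5,7,9,11,13,15): 0⊕1⊕1⊕1⊕0⊕1⊕1⊕0 = 1
s2 (pos 2,3,6,7,10,11,14,15): 1⊕1⊕1⊕1⊕0⊕1⊕1⊕0 = 0
s4 (pos 4,5,6,7,12,13,14,15): 0⊕1⊕1⊕1⊕1⊕1⊕1⊕0 = 0
s8 (pos 8,9,10,11,12,13,14,15): 0⊕0⊕0⊕1⊕1⊕1⊕1⊕0 = 0
Syndrome s8…s1 = 0001 → error at position 1.
Flip position 1: 011011100011110 → 111011100011110
Read data bits from positions 3,5,6,7,9,10,11,12,13,14,15: 11110011110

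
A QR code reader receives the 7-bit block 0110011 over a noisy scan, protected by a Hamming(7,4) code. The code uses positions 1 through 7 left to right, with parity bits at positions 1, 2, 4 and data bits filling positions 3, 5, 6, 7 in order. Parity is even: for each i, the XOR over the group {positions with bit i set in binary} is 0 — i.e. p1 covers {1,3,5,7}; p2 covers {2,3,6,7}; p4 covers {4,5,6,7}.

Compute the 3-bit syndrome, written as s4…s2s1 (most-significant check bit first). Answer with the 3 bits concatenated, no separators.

s1 (pos 1,3,5,7): 0⊕1⊕0⊕1 = 0
s2 (pos 2,3,6,7): 1⊕1⊕1⊕1 = 0
s4 (pos 4,5,6,7): 0⊕0⊕1⊕1 = 0
Syndrome s4…s1 = 000 → no error.

000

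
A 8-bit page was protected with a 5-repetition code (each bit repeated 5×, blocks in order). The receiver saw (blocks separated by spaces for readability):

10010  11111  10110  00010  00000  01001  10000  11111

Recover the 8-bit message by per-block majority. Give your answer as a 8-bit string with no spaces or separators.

Block 1 (10010): 2 ones → 0
Block 2 (11111): 5 ones → 1
Block 3 (10110): 3 ones → 1
Block 4 (00010): 1 one → 0
Block 5 (00000): 0 ones → 0
Block 6 (01001): 2 ones → 0
Block 7 (10000): 1 one → 0
Block 8 (11111): 5 ones → 1

01100001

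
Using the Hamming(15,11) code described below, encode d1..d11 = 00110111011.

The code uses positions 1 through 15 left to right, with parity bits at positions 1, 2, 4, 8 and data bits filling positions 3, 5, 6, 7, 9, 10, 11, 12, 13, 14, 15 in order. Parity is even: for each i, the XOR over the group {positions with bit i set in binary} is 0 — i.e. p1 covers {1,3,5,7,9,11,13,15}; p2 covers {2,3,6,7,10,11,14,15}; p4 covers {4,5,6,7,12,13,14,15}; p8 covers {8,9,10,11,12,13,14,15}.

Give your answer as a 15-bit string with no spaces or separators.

100101110111011

Place data at non-parity positions: p1 p2 0 p4 0 1 1 p8 0 1 1 1 0 1 1
p1 (pos 1,3,5,7,9,11,13,15): XOR of data positions = 0⊕0⊕1⊕0⊕1⊕0⊕1 = 1
p2 (pos 2,3,6,7,10,11,14,15): XOR of data positions = 0⊕1⊕1⊕1⊕1⊕1⊕1 = 0
p4 (pos 4,5,6,7,12,13,14,15): XOR of data positions = 0⊕1⊕1⊕1⊕0⊕1⊕1 = 1
p8 (pos 8,9,10,11,12,13,14,15): XOR of data positions = 0⊕1⊕1⊕1⊕0⊕1⊕1 = 1
Codeword: 100101110111011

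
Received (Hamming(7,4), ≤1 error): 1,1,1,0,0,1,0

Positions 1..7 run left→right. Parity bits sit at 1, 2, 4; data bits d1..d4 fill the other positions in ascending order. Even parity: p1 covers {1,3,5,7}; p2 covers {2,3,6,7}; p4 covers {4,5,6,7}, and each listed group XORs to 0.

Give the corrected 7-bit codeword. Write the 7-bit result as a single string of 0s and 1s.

1110000

s1 (pos 1,3,5,7): 1⊕1⊕0⊕0 = 0
s2 (pos 2,3,6,7): 1⊕1⊕1⊕0 = 1
s4 (pos 4,5,6,7): 0⊕0⊕1⊕0 = 1
Syndrome s4…s1 = 110 → error at position 6.
Flip position 6: 1110010 → 1110000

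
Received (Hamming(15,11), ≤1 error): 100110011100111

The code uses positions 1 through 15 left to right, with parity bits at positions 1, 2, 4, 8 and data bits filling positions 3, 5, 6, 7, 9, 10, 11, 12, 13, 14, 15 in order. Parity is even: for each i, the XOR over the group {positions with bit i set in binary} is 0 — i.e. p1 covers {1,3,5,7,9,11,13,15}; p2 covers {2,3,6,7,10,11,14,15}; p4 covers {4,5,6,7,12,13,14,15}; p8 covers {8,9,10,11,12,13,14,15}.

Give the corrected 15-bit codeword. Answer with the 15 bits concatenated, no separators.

100110111100111

s1 (pos 1,3,5,7,9,11,13,15): 1⊕0⊕1⊕0⊕1⊕0⊕1⊕1 = 1
s2 (pos 2,3,6,7,10,11,14,15): 0⊕0⊕0⊕0⊕1⊕0⊕1⊕1 = 1
s4 (pos 4,5,6,7,12,13,14,15): 1⊕1⊕0⊕0⊕0⊕1⊕1⊕1 = 1
s8 (pos 8,9,10,11,12,13,14,15): 1⊕1⊕1⊕0⊕0⊕1⊕1⊕1 = 0
Syndrome s8…s1 = 0111 → error at position 7.
Flip position 7: 100110011100111 → 100110111100111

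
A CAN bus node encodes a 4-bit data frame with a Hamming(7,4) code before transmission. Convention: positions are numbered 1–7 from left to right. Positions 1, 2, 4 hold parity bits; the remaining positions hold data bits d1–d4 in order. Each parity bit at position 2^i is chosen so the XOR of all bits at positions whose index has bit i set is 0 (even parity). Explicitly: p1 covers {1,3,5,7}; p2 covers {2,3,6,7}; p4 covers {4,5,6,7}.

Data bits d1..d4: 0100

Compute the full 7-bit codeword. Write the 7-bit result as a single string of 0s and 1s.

Place data at non-parity positions: p1 p2 0 p4 1 0 0
p1 (pos 1,3,5,7): XOR of data positions = 0⊕1⊕0 = 1
p2 (pos 2,3,6,7): XOR of data positions = 0⊕0⊕0 = 0
p4 (pos 4,5,6,7): XOR of data positions = 1⊕0⊕0 = 1
Codeword: 1001100

1001100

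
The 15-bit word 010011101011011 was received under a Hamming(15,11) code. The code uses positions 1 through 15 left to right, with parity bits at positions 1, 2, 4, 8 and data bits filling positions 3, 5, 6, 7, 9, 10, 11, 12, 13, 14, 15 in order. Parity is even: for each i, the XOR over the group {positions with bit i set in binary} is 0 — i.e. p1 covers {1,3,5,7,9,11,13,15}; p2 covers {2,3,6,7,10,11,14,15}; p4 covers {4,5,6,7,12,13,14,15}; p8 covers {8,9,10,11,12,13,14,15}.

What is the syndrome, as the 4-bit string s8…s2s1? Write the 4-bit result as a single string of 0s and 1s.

1001

s1 (pos 1,3,5,7,9,11,13,15): 0⊕0⊕1⊕1⊕1⊕1⊕0⊕1 = 1
s2 (pos 2,3,6,7,10,11,14,15): 1⊕0⊕1⊕1⊕0⊕1⊕1⊕1 = 0
s4 (pos 4,5,6,7,12,13,14,15): 0⊕1⊕1⊕1⊕1⊕0⊕1⊕1 = 0
s8 (pos 8,9,10,11,12,13,14,15): 0⊕1⊕0⊕1⊕1⊕0⊕1⊕1 = 1
Syndrome s8…s1 = 1001 → error at position 9.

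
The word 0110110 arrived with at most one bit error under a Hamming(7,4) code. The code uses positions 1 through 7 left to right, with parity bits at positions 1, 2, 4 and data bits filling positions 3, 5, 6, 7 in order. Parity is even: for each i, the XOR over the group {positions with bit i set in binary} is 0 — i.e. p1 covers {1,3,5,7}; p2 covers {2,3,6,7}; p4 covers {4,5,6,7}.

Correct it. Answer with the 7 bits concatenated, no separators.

s1 (pos 1,3,5,7): 0⊕1⊕1⊕0 = 0
s2 (pos 2,3,6,7): 1⊕1⊕1⊕0 = 1
s4 (pos 4,5,6,7): 0⊕1⊕1⊕0 = 0
Syndrome s4…s1 = 010 → error at position 2.
Flip position 2: 0110110 → 0010110

0010110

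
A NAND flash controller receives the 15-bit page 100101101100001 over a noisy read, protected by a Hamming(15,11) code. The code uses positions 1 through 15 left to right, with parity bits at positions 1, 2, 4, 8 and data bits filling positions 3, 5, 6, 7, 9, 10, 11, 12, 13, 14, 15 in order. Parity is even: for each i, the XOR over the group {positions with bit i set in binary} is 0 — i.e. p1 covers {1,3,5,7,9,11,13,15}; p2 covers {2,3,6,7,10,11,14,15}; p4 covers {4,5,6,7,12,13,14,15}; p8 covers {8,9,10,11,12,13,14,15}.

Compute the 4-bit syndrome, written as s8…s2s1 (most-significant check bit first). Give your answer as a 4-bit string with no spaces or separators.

1000

s1 (pos 1,3,5,7,9,11,13,15): 1⊕0⊕0⊕1⊕1⊕0⊕0⊕1 = 0
s2 (pos 2,3,6,7,10,11,14,15): 0⊕0⊕1⊕1⊕1⊕0⊕0⊕1 = 0
s4 (pos 4,5,6,7,12,13,14,15): 1⊕0⊕1⊕1⊕0⊕0⊕0⊕1 = 0
s8 (pos 8,9,10,11,12,13,14,15): 0⊕1⊕1⊕0⊕0⊕0⊕0⊕1 = 1
Syndrome s8…s1 = 1000 → error at position 8.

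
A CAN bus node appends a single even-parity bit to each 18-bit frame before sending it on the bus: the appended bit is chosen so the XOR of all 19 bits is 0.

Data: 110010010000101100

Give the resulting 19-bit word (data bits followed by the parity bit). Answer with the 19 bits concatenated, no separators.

XOR of the 18 data bits: 1⊕1⊕0⊕0⊕1⊕0⊕0⊕1⊕0⊕0⊕0⊕0⊕1⊕0⊕1⊕1⊕0⊕0 = 1
Parity bit = 1 (so all 19 bits XOR to 0).

1100100100001011001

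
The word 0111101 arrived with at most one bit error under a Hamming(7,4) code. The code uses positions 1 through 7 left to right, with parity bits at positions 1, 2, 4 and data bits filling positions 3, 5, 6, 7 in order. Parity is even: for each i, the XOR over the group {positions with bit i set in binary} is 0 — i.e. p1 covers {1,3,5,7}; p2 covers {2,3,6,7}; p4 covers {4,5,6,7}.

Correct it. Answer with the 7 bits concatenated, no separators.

0111100

s1 (pos 1,3,5,7): 0⊕1⊕1⊕1 = 1
s2 (pos 2,3,6,7): 1⊕1⊕0⊕1 = 1
s4 (pos 4,5,6,7): 1⊕1⊕0⊕1 = 1
Syndrome s4…s1 = 111 → error at position 7.
Flip position 7: 0111101 → 0111100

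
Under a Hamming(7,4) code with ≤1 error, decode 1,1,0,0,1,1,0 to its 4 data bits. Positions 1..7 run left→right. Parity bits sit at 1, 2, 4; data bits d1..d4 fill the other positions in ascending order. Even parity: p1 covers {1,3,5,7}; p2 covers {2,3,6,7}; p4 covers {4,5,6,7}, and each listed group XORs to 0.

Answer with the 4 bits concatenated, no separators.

s1 (pos 1,3,5,7): 1⊕0⊕1⊕0 = 0
s2 (pos 2,3,6,7): 1⊕0⊕1⊕0 = 0
s4 (pos 4,5,6,7): 0⊕1⊕1⊕0 = 0
Syndrome s4…s1 = 000 → no error.
Read data bits from positions 3,5,6,7: 0110

0110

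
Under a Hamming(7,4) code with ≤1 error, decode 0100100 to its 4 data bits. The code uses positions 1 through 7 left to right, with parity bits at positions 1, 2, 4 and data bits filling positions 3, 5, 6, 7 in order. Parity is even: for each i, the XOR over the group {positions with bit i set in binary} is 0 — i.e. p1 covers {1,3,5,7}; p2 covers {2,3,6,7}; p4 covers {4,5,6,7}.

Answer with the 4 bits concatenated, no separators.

0101

s1 (pos 1,3,5,7): 0⊕0⊕1⊕0 = 1
s2 (pos 2,3,6,7): 1⊕0⊕0⊕0 = 1
s4 (pos 4,5,6,7): 0⊕1⊕0⊕0 = 1
Syndrome s4…s1 = 111 → error at position 7.
Flip position 7: 0100100 → 0100101
Read data bits from positions 3,5,6,7: 0101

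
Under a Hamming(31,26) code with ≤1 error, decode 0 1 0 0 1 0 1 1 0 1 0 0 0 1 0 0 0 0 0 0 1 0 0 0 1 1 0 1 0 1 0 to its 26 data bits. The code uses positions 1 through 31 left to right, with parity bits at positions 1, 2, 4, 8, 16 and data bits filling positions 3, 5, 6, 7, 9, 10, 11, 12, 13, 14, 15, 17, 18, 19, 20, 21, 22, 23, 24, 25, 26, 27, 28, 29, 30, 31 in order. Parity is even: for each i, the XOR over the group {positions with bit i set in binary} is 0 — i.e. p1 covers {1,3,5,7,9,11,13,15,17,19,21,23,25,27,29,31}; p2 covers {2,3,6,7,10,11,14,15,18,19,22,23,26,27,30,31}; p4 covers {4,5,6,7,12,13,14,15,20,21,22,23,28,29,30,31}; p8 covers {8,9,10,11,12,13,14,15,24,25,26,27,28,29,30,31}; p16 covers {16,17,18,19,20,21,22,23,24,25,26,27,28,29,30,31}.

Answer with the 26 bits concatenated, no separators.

01010100010000010011101010

s1 (pos 1,3,5,7,9,11,13,15,17,19,21,23,25,27,29,31): 0⊕0⊕1⊕1⊕0⊕0⊕0⊕0⊕0⊕0⊕1⊕0⊕1⊕0⊕0⊕0 = 0
s2 (pos 2,3,6,7,10,11,14,15,18,19,22,23,26,27,30,31): 1⊕0⊕0⊕1⊕1⊕0⊕1⊕0⊕0⊕0⊕0⊕0⊕1⊕0⊕1⊕0 = 0
s4 (pos 4,5,6,7,12,13,14,15,20,21,22,23,28,29,30,31): 0⊕1⊕0⊕1⊕0⊕0⊕1⊕0⊕0⊕1⊕0⊕0⊕1⊕0⊕1⊕0 = 0
s8 (pos 8,9,10,11,12,13,14,15,24,25,26,27,28,29,30,31): 1⊕0⊕1⊕0⊕0⊕0⊕1⊕0⊕0⊕1⊕1⊕0⊕1⊕0⊕1⊕0 = 1
s16 (pos 16,17,18,19,20,21,22,23,24,25,26,27,28,29,30,31): 0⊕0⊕0⊕0⊕0⊕1⊕0⊕0⊕0⊕1⊕1⊕0⊕1⊕0⊕1⊕0 = 1
Syndrome s16…s1 = 11000 → error at position 24.
Flip position 24: 0100101101000100000010001101010 → 0100101101000100000010011101010
Read data bits from positions 3,5,6,7,9,10,11,12,13,14,15,17,18,19,20,21,22,23,24,25,26,27,28,29,30,31: 01010100010000010011101010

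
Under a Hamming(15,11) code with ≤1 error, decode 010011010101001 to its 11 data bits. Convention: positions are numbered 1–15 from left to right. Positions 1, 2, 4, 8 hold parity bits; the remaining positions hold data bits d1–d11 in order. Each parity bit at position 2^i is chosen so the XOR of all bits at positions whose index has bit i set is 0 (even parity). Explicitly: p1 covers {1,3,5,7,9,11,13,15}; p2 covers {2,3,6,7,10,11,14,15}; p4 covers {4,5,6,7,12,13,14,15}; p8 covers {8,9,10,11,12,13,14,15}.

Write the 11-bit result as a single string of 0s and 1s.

01100101001

s1 (pos 1,3,5,7,9,11,13,15): 0⊕0⊕1⊕0⊕0⊕0⊕0⊕1 = 0
s2 (pos 2,3,6,7,10,11,14,15): 1⊕0⊕1⊕0⊕1⊕0⊕0⊕1 = 0
s4 (pos 4,5,6,7,12,13,14,15): 0⊕1⊕1⊕0⊕1⊕0⊕0⊕1 = 0
s8 (pos 8,9,10,11,12,13,14,15): 1⊕0⊕1⊕0⊕1⊕0⊕0⊕1 = 0
Syndrome s8…s1 = 0000 → no error.
Read data bits from positions 3,5,6,7,9,10,11,12,13,14,15: 01100101001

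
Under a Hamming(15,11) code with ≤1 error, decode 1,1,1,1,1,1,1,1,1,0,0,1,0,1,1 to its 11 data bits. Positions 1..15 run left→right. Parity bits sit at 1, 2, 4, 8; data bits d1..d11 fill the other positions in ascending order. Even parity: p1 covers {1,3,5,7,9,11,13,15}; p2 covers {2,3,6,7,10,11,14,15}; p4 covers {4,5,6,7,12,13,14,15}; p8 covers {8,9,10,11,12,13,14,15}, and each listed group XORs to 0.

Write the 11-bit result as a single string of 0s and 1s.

11111000011

s1 (pos 1,3,5,7,9,11,13,15): 1⊕1⊕1⊕1⊕1⊕0⊕0⊕1 = 0
s2 (pos 2,3,6,7,10,11,14,15): 1⊕1⊕1⊕1⊕0⊕0⊕1⊕1 = 0
s4 (pos 4,5,6,7,12,13,14,15): 1⊕1⊕1⊕1⊕1⊕0⊕1⊕1 = 1
s8 (pos 8,9,10,11,12,13,14,15): 1⊕1⊕0⊕0⊕1⊕0⊕1⊕1 = 1
Syndrome s8…s1 = 1100 → error at position 12.
Flip position 12: 111111111001011 → 111111111000011
Read data bits from positions 3,5,6,7,9,10,11,12,13,14,15: 11111000011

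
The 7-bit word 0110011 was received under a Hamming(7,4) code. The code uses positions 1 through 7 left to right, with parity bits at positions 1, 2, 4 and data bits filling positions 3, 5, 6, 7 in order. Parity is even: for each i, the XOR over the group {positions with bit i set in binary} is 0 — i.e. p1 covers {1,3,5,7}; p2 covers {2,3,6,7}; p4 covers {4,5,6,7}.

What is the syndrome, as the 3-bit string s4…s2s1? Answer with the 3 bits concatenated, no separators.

s1 (pos 1,3,5,7): 0⊕1⊕0⊕1 = 0
s2 (pos 2,3,6,7): 1⊕1⊕1⊕1 = 0
s4 (pos 4,5,6,7): 0⊕0⊕1⊕1 = 0
Syndrome s4…s1 = 000 → no error.

000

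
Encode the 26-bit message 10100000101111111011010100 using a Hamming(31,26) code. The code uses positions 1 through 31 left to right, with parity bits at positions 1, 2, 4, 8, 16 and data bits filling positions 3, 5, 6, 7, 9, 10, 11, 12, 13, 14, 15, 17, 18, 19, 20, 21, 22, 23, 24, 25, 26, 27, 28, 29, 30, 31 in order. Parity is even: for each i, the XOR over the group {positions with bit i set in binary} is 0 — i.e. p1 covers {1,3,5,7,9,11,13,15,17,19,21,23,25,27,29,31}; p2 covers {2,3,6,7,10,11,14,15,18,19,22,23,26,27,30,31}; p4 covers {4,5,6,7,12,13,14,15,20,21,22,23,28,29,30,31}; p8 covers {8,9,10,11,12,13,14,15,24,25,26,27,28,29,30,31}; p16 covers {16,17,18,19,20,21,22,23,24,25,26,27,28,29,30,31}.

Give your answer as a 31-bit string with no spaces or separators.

1111010000001010111111011010100

Place data at non-parity positions: p1 p2 1 p4 0 1 0 p8 0 0 0 0 1 0 1 p16 1 1 1 1 1 1 0 1 1 0 1 0 1 0 0
p1 (pos 1,3,5,7,9,11,13,15,17,19,21,23,25,27,29,31): XOR of data positions = 1⊕0⊕0⊕0⊕0⊕1⊕1⊕1⊕1⊕1⊕0⊕1⊕1⊕1⊕0 = 1
p2 (pos 2,3,6,7,10,11,14,15,18,19,22,23,26,27,30,31): XOR of data positions = 1⊕1⊕0⊕0⊕0⊕0⊕1⊕1⊕1⊕1⊕0⊕0⊕1⊕0⊕0 = 1
p4 (pos 4,5,6,7,12,13,14,15,20,21,22,23,28,29,30,31): XOR of data positions = 0⊕1⊕0⊕0⊕1⊕0⊕1⊕1⊕1⊕1⊕0⊕0⊕1⊕0⊕0 = 1
p8 (pos 8,9,10,11,12,13,14,15,24,25,26,27,28,29,30,31): XOR of data positions = 0⊕0⊕0⊕0⊕1⊕0⊕1⊕1⊕1⊕0⊕1⊕0⊕1⊕0⊕0 = 0
p16 (pos 16,17,18,19,20,21,22,23,24,25,26,27,28,29,30,31): XOR of data positions = 1⊕1⊕1⊕1⊕1⊕1⊕0⊕1⊕1⊕0⊕1⊕0⊕1⊕0⊕0 = 0
Codeword: 1111010000001010111111011010100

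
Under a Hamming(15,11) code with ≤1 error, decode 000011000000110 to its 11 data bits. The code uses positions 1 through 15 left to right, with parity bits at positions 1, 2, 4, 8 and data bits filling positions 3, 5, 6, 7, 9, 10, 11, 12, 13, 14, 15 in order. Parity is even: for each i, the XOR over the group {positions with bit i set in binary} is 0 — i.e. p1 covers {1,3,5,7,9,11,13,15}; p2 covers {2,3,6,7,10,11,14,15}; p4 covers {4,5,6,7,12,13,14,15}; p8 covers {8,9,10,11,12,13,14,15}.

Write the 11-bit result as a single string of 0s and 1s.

01100000110

s1 (pos 1,3,5,7,9,11,13,15): 0⊕0⊕1⊕0⊕0⊕0⊕1⊕0 = 0
s2 (pos 2,3,6,7,10,11,14,15): 0⊕0⊕1⊕0⊕0⊕0⊕1⊕0 = 0
s4 (pos 4,5,6,7,12,13,14,15): 0⊕1⊕1⊕0⊕0⊕1⊕1⊕0 = 0
s8 (pos 8,9,10,11,12,13,14,15): 0⊕0⊕0⊕0⊕0⊕1⊕1⊕0 = 0
Syndrome s8…s1 = 0000 → no error.
Read data bits from positions 3,5,6,7,9,10,11,12,13,14,15: 01100000110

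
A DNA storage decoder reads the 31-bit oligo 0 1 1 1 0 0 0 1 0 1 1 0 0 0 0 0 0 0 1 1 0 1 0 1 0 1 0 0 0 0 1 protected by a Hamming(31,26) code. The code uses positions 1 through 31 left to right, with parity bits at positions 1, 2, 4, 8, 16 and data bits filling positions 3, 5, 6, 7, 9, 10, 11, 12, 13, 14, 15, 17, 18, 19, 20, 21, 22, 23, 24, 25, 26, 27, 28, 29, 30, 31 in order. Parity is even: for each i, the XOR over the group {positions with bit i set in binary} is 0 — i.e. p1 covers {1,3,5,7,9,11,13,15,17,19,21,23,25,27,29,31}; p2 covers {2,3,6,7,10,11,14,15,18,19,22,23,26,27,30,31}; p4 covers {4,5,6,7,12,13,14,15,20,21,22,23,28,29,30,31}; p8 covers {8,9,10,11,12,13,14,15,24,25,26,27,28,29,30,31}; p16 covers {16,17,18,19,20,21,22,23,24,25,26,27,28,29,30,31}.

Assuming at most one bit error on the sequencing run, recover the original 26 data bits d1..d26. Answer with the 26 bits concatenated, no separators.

s1 (pos 1,3,5,7,9,11,13,15,17,19,21,23,25,27,29,31): 0⊕1⊕0⊕0⊕0⊕1⊕0⊕0⊕0⊕1⊕0⊕0⊕0⊕0⊕0⊕1 = 0
s2 (pos 2,3,6,7,10,11,14,15,18,19,22,23,26,27,30,31): 1⊕1⊕0⊕0⊕1⊕1⊕0⊕0⊕0⊕1⊕1⊕0⊕1⊕0⊕0⊕1 = 0
s4 (pos 4,5,6,7,12,13,14,15,20,21,22,23,28,29,30,31): 1⊕0⊕0⊕0⊕0⊕0⊕0⊕0⊕1⊕0⊕1⊕0⊕0⊕0⊕0⊕1 = 0
s8 (pos 8,9,10,11,12,13,14,15,24,25,26,27,28,29,30,31): 1⊕0⊕1⊕1⊕0⊕0⊕0⊕0⊕1⊕0⊕1⊕0⊕0⊕0⊕0⊕1 = 0
s16 (pos 16,17,18,19,20,21,22,23,24,25,26,27,28,29,30,31): 0⊕0⊕0⊕1⊕1⊕0⊕1⊕0⊕1⊕0⊕1⊕0⊕0⊕0⊕0⊕1 = 0
Syndrome s16…s1 = 00000 → no error.
Read data bits from positions 3,5,6,7,9,10,11,12,13,14,15,17,18,19,20,21,22,23,24,25,26,27,28,29,30,31: 10000110000001101010100001

10000110000001101010100001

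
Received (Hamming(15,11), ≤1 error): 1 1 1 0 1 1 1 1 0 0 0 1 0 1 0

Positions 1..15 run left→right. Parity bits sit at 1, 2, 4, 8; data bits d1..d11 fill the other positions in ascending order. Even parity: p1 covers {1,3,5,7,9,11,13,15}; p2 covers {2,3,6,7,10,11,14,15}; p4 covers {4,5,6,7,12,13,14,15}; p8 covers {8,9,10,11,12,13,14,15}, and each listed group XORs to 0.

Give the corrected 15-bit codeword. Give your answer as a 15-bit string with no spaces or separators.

111011110001000

s1 (pos 1,3,5,7,9,11,13,15): 1⊕1⊕1⊕1⊕0⊕0⊕0⊕0 = 0
s2 (pos 2,3,6,7,10,11,14,15): 1⊕1⊕1⊕1⊕0⊕0⊕1⊕0 = 1
s4 (pos 4,5,6,7,12,13,14,15): 0⊕1⊕1⊕1⊕1⊕0⊕1⊕0 = 1
s8 (pos 8,9,10,11,12,13,14,15): 1⊕0⊕0⊕0⊕1⊕0⊕1⊕0 = 1
Syndrome s8…s1 = 1110 → error at position 14.
Flip position 14: 111011110001010 → 111011110001000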